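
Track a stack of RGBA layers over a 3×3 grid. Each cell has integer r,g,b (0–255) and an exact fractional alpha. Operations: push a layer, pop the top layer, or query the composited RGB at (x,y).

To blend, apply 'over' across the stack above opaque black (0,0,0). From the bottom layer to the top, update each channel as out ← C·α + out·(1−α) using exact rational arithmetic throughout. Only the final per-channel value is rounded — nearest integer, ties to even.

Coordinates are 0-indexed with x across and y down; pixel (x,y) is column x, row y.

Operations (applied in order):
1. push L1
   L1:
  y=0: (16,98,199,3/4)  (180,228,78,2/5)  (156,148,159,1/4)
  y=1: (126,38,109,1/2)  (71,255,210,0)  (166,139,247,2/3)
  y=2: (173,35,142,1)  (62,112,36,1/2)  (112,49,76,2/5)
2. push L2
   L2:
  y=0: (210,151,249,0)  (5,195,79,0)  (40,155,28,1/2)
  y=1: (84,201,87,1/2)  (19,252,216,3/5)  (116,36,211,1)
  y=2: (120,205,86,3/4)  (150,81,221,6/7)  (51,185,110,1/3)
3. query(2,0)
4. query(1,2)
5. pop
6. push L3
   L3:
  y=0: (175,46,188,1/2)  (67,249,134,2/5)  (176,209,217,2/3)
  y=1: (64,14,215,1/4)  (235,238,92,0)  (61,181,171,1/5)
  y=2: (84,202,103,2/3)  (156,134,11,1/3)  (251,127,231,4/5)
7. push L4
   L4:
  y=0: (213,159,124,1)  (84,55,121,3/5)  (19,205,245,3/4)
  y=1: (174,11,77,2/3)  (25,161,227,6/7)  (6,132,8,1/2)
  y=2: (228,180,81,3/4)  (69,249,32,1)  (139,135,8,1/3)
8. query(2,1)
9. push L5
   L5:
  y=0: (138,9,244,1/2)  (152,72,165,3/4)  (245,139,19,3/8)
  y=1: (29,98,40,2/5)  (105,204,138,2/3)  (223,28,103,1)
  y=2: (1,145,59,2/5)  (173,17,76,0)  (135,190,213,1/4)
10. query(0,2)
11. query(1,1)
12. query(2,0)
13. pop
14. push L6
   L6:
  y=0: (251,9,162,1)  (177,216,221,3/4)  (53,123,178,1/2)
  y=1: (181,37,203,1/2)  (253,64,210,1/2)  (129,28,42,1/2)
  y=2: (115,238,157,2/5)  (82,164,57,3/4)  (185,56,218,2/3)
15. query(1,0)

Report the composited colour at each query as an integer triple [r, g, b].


at x=2,y=0 over L1,L2:
L1 α=1/4: [39, 37, 159/4]
L2 α=1/2: [79/2, 96, 271/8]
= [40, 96, 34]

(1,2) stack=L1,L2; from [0,0,0]:
L1 α=1/2: [31, 56, 18]
L2 α=6/7: [133, 542/7, 192]
= [133, 77, 192]

at x=2,y=1 over L1,L3,L4:
L1 α=2/3: [332/3, 278/3, 494/3]
L3 α=1/5: [1511/15, 331/3, 2489/15]
L4 α=1/2: [1601/30, 727/6, 2609/30]
rounded: [53, 121, 87]

(0,2) stack=L1,L3,L4,L5; from [0,0,0]:
+L1 (α=1) → [173, 35, 142]
+L3 (α=2/3) → [341/3, 439/3, 116]
+L4 (α=3/4) → [2393/12, 2059/12, 359/4]
+L5 (α=2/5) → [2401/20, 3219/20, 1549/20]
→ [120, 161, 77]

query (1,1) [L1,L3,L4,L5] — begin 0,0,0
+L1 (α=0) → [0, 0, 0]
+L3 (α=0) → [0, 0, 0]
+L4 (α=6/7) → [150/7, 138, 1362/7]
+L5 (α=2/3) → [540/7, 182, 1098/7]
= [77, 182, 157]

at x=2,y=0 over L1,L3,L4,L5:
after L1 α=1/4: [39, 37, 159/4]
after L3 α=2/3: [391/3, 455/3, 1895/12]
after L4 α=3/4: [281/6, 575/3, 10715/48]
after L5 α=3/8: [5815/48, 2063/12, 56311/384]
= [121, 172, 147]

query (1,0) [L1,L3,L4,L6] — begin 0,0,0
+L1 (α=2/5) → [72, 456/5, 156/5]
+L3 (α=2/5) → [70, 3858/25, 1808/25]
+L4 (α=3/5) → [392/5, 11841/125, 12691/125]
+L6 (α=3/4) → [3047/20, 92841/500, 47783/250]
→ [152, 186, 191]


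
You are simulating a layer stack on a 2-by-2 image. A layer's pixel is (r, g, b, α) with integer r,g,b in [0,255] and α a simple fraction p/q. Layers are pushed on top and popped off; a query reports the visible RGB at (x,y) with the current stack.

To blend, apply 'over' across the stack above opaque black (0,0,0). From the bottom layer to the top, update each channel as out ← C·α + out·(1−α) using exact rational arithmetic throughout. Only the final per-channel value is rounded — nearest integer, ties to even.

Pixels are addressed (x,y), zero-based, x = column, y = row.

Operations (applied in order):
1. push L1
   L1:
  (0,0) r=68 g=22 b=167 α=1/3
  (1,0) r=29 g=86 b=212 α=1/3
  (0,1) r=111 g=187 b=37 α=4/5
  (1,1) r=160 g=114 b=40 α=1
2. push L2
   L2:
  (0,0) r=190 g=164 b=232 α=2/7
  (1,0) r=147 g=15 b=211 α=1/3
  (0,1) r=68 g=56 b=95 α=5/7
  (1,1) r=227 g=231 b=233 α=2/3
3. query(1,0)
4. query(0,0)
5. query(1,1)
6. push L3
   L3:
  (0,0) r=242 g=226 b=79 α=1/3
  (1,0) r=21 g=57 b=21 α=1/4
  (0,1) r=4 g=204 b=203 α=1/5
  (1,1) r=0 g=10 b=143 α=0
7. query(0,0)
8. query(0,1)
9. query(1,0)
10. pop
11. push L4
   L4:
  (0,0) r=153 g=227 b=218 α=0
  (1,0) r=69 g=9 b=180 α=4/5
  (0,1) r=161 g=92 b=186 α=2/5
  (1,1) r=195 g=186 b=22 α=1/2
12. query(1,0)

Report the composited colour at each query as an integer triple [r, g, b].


(1,0) stack=L1,L2; from [0,0,0]:
+L1 (α=1/3) → [29/3, 86/3, 212/3]
+L2 (α=1/3) → [499/9, 217/9, 1057/9]
rounded: [55, 24, 117]

(0,0) stack=L1,L2; from [0,0,0]:
+L1 (α=1/3) → [68/3, 22/3, 167/3]
+L2 (α=2/7) → [1480/21, 1094/21, 2227/21]
→ [70, 52, 106]

at x=1,y=1 over L1,L2:
L1 α=1: [160, 114, 40]
L2 α=2/3: [614/3, 192, 506/3]
= [205, 192, 169]

(0,0) stack=L1,L2,L3; from [0,0,0]:
+L1 (α=1/3) → [68/3, 22/3, 167/3]
+L2 (α=2/7) → [1480/21, 1094/21, 2227/21]
+L3 (α=1/3) → [8042/63, 6934/63, 6113/63]
= [128, 110, 97]

(0,1) stack=L1,L2,L3; from [0,0,0]:
L1 α=4/5: [444/5, 748/5, 148/5]
L2 α=5/7: [2588/35, 2896/35, 2671/35]
L3 α=1/5: [10492/175, 18724/175, 17789/175]
= [60, 107, 102]

query (1,0) [L1,L2,L3] — begin 0,0,0
after L1 α=1/3: [29/3, 86/3, 212/3]
after L2 α=1/3: [499/9, 217/9, 1057/9]
after L3 α=1/4: [281/6, 97/3, 280/3]
= [47, 32, 93]

(1,0) stack=L1,L2,L4; from [0,0,0]:
L1 α=1/3: [29/3, 86/3, 212/3]
L2 α=1/3: [499/9, 217/9, 1057/9]
L4 α=4/5: [2983/45, 541/45, 7537/45]
rounded: [66, 12, 167]


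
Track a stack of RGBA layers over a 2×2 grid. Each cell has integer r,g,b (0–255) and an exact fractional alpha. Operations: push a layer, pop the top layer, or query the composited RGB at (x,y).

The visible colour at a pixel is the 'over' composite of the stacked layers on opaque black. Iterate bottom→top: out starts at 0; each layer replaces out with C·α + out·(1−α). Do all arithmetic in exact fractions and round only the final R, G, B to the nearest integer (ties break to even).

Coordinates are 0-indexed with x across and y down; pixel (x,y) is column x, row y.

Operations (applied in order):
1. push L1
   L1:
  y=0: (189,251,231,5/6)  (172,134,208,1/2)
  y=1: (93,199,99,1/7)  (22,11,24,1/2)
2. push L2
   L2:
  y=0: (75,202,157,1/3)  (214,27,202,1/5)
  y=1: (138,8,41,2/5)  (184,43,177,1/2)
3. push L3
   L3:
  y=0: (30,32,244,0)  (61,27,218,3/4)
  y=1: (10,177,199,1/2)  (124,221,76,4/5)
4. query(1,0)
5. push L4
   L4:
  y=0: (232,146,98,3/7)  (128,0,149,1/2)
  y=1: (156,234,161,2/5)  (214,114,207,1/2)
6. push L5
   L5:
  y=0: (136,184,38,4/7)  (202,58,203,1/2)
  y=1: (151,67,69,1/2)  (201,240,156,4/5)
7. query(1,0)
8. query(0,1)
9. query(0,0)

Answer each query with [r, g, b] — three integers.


at x=1,y=0 over L1,L2,L3:
+L1 (α=1/2) → [86, 67, 104]
+L2 (α=1/5) → [558/5, 59, 618/5]
+L3 (α=3/4) → [1473/20, 35, 972/5]
rounded: [74, 35, 194]

query (1,0) [L1,L2,L3,L4,L5] — begin 0,0,0
+L1 (α=1/2) → [86, 67, 104]
+L2 (α=1/5) → [558/5, 59, 618/5]
+L3 (α=3/4) → [1473/20, 35, 972/5]
+L4 (α=1/2) → [4033/40, 35/2, 1717/10]
+L5 (α=1/2) → [12113/80, 151/4, 3747/20]
rounded: [151, 38, 187]

query (0,1) [L1,L2,L3,L4,L5] — begin 0,0,0
+L1 (α=1/7) → [93/7, 199/7, 99/7]
+L2 (α=2/5) → [2211/35, 709/35, 871/35]
+L3 (α=1/2) → [2561/70, 3452/35, 3918/35]
+L4 (α=2/5) → [29523/350, 26736/175, 23024/175]
+L5 (α=1/2) → [82373/700, 38461/350, 35099/350]
rounded: [118, 110, 100]

(0,0) stack=L1,L2,L3,L4,L5; from [0,0,0]:
+L1 (α=5/6) → [315/2, 1255/6, 385/2]
+L2 (α=1/3) → [130, 1861/9, 542/3]
+L3 (α=0) → [130, 1861/9, 542/3]
+L4 (α=3/7) → [1216/7, 11386/63, 3050/21]
+L5 (α=4/7) → [7456/49, 26842/147, 4114/49]
= [152, 183, 84]


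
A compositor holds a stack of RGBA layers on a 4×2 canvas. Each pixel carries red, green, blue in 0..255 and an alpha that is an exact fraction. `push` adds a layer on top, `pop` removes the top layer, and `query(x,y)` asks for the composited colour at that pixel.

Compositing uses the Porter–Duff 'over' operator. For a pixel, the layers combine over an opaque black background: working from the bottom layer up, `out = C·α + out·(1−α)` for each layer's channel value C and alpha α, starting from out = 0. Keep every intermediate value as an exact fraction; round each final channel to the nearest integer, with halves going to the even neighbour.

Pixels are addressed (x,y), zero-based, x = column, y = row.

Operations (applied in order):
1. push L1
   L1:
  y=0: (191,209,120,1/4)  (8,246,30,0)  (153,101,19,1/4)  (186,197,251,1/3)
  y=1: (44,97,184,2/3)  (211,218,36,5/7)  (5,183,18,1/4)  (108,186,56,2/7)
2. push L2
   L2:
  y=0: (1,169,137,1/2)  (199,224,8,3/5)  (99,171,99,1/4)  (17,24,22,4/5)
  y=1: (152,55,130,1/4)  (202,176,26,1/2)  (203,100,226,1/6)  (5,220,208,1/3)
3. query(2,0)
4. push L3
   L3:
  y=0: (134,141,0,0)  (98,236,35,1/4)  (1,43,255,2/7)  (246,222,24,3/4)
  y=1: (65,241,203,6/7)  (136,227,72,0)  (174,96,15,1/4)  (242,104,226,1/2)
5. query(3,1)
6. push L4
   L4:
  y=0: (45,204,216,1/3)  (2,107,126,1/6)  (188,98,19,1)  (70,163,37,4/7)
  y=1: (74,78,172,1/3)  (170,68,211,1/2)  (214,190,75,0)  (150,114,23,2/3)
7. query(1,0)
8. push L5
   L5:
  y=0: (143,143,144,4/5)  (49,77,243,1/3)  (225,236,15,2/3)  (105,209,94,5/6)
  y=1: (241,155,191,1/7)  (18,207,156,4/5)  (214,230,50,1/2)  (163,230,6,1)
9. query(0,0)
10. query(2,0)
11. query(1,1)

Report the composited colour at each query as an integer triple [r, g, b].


at x=2,y=0 over L1,L2:
+L1 (α=1/4) → [153/4, 101/4, 19/4]
+L2 (α=1/4) → [855/16, 987/16, 453/16]
= [53, 62, 28]

at x=3,y=1 over L1,L2,L3:
after L1 α=2/7: [216/7, 372/7, 16]
after L2 α=1/3: [467/21, 2284/21, 80]
after L3 α=1/2: [5549/42, 2234/21, 153]
= [132, 106, 153]

(1,0) stack=L1,L2,L3,L4; from [0,0,0]:
+L1 (α=0) → [0, 0, 0]
+L2 (α=3/5) → [597/5, 672/5, 24/5]
+L3 (α=1/4) → [2281/20, 799/5, 247/20]
+L4 (α=1/6) → [763/8, 151, 751/24]
→ [95, 151, 31]

at x=0,y=0 over L1,L2,L3,L4,L5:
+L1 (α=1/4) → [191/4, 209/4, 30]
+L2 (α=1/2) → [195/8, 885/8, 167/2]
+L3 (α=0) → [195/8, 885/8, 167/2]
+L4 (α=1/3) → [125/4, 567/4, 383/3]
+L5 (α=4/5) → [2413/20, 571/4, 2111/15]
→ [121, 143, 141]

query (2,0) [L1,L2,L3,L4,L5] — begin 0,0,0
after L1 α=1/4: [153/4, 101/4, 19/4]
after L2 α=1/4: [855/16, 987/16, 453/16]
after L3 α=2/7: [4307/112, 6311/112, 10425/112]
after L4 α=1: [188, 98, 19]
after L5 α=2/3: [638/3, 190, 49/3]
= [213, 190, 16]

(1,1) stack=L1,L2,L3,L4,L5; from [0,0,0]:
+L1 (α=5/7) → [1055/7, 1090/7, 180/7]
+L2 (α=1/2) → [2469/14, 1161/7, 181/7]
+L3 (α=0) → [2469/14, 1161/7, 181/7]
+L4 (α=1/2) → [4849/28, 1637/14, 829/7]
+L5 (α=4/5) → [1373/28, 13229/70, 5197/35]
rounded: [49, 189, 148]


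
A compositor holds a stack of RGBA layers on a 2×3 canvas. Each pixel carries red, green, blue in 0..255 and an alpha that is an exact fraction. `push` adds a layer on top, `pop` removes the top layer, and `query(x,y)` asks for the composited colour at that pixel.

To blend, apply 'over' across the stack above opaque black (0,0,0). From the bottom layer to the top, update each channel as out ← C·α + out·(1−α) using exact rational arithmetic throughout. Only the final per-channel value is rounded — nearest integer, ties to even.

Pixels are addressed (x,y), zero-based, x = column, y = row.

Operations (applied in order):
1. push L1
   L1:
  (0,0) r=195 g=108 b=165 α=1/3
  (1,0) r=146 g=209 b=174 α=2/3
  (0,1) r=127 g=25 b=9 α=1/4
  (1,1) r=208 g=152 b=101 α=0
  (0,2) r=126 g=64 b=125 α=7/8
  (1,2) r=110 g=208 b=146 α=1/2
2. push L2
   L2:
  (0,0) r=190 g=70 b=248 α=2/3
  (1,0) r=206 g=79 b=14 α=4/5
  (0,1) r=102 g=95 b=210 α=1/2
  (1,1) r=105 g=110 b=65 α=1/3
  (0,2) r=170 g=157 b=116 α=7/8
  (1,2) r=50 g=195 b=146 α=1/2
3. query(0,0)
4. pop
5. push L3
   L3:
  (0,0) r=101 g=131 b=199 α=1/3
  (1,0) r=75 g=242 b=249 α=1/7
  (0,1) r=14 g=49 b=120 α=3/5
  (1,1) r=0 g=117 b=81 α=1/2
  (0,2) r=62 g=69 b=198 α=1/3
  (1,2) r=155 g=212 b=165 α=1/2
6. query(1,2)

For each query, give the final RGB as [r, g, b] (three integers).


query (0,0) [L1,L2] — begin 0,0,0
L1 α=1/3: [65, 36, 55]
L2 α=2/3: [445/3, 176/3, 551/3]
rounded: [148, 59, 184]

query (1,2) [L1,L3] — begin 0,0,0
L1 α=1/2: [55, 104, 73]
L3 α=1/2: [105, 158, 119]
→ [105, 158, 119]


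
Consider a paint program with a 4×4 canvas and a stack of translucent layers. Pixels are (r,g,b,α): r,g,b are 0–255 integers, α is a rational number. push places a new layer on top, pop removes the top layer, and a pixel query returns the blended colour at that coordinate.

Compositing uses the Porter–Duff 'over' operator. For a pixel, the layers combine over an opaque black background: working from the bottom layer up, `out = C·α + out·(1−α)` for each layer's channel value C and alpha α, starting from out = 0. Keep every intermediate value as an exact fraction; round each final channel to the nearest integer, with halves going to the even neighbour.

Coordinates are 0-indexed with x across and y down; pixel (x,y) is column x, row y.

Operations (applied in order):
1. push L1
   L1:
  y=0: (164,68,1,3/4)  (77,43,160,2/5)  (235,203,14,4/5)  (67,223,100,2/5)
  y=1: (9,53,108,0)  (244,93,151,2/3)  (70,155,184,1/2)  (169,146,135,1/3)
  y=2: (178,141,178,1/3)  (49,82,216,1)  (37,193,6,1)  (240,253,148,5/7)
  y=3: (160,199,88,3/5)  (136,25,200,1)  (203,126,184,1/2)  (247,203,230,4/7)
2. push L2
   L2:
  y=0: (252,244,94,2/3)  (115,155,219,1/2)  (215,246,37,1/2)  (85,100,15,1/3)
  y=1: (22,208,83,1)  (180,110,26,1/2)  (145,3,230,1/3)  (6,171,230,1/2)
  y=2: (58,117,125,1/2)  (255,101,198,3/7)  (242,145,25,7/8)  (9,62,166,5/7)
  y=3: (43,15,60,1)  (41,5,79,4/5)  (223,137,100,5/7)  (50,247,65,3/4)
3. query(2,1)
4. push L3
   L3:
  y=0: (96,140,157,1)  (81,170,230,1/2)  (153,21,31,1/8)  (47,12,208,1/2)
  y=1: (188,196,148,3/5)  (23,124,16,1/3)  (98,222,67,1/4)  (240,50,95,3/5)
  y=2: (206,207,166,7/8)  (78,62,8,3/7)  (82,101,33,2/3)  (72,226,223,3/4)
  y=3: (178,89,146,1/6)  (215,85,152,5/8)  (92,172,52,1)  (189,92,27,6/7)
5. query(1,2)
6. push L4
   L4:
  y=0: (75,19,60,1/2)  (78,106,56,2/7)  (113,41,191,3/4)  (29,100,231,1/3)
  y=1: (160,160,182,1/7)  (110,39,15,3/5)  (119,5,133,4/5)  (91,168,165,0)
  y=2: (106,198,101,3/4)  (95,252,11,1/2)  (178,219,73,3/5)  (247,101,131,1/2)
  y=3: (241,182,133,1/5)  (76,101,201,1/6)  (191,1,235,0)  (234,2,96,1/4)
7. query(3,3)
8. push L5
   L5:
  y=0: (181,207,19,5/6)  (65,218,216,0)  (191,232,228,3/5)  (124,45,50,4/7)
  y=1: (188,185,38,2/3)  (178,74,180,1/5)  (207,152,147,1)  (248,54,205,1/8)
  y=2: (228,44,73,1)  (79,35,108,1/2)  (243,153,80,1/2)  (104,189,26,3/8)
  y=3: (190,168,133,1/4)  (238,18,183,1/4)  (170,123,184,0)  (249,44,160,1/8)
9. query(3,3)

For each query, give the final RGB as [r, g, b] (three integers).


(2,1) stack=L1,L2; from [0,0,0]:
+L1 (α=1/2) → [35, 155/2, 92]
+L2 (α=1/3) → [215/3, 158/3, 138]
→ [72, 53, 138]

at x=1,y=2 over L1,L2,L3:
L1 α=1: [49, 82, 216]
L2 α=3/7: [961/7, 631/7, 1458/7]
L3 α=3/7: [5482/49, 3826/49, 6000/49]
rounded: [112, 78, 122]

at x=3,y=3 over L1,L2,L3,L4:
L1 α=4/7: [988/7, 116, 920/7]
L2 α=3/4: [1019/14, 857/4, 2285/28]
L3 α=6/7: [16895/98, 3065/28, 6821/196]
L4 α=1/4: [73617/392, 9251/112, 39279/784]
→ [188, 83, 50]

(3,3) stack=L1,L2,L3,L4,L5; from [0,0,0]:
after L1 α=4/7: [988/7, 116, 920/7]
after L2 α=3/4: [1019/14, 857/4, 2285/28]
after L3 α=6/7: [16895/98, 3065/28, 6821/196]
after L4 α=1/4: [73617/392, 9251/112, 39279/784]
after L5 α=1/8: [87561/448, 9955/128, 57199/896]
= [195, 78, 64]


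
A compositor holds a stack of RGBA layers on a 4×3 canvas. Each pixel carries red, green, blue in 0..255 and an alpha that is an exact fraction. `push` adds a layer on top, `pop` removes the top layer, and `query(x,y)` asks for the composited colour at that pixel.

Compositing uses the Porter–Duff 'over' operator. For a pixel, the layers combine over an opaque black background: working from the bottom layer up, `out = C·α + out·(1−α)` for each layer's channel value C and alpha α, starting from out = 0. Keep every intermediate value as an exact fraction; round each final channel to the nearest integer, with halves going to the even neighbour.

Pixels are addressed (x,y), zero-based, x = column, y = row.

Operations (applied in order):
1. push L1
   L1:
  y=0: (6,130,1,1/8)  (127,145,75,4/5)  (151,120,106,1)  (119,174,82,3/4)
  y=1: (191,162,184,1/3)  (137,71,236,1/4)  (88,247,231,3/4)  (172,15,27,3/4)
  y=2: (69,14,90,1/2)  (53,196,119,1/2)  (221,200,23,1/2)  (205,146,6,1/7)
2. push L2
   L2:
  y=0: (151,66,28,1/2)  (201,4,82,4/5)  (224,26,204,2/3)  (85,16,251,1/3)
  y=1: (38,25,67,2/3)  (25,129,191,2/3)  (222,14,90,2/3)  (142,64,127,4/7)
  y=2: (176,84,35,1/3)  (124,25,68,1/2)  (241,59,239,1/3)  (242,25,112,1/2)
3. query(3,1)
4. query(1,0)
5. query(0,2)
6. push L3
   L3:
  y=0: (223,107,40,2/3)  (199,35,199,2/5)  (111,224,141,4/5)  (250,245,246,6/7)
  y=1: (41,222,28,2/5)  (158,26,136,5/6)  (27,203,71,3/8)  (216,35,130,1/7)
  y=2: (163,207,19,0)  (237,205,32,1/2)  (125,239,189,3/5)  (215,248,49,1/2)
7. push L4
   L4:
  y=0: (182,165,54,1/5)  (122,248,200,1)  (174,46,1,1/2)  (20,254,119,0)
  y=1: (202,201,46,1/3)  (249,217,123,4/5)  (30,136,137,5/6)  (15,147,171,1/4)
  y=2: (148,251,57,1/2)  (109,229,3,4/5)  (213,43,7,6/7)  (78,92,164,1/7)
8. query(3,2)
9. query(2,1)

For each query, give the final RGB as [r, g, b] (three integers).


at x=3,y=1 over L1,L2:
after L1 α=3/4: [129, 45/4, 81/4]
after L2 α=4/7: [955/7, 1159/28, 325/4]
→ [136, 41, 81]

(1,0) stack=L1,L2; from [0,0,0]:
L1 α=4/5: [508/5, 116, 60]
L2 α=4/5: [4528/25, 132/5, 388/5]
rounded: [181, 26, 78]

(0,2) stack=L1,L2; from [0,0,0]:
+L1 (α=1/2) → [69/2, 7, 45]
+L2 (α=1/3) → [245/3, 98/3, 125/3]
→ [82, 33, 42]

query (3,2) [L1,L2,L3,L4] — begin 0,0,0
after L1 α=1/7: [205/7, 146/7, 6/7]
after L2 α=1/2: [1899/14, 321/14, 395/7]
after L3 α=1/2: [4909/28, 3793/28, 369/7]
after L4 α=1/7: [15819/98, 12667/98, 3362/49]
= [161, 129, 69]

at x=2,y=1 over L1,L2,L3,L4:
+L1 (α=3/4) → [66, 741/4, 693/4]
+L2 (α=2/3) → [170, 853/12, 471/4]
+L3 (α=3/8) → [931/8, 11573/96, 3207/32]
+L4 (α=5/6) → [2131/48, 76853/576, 25127/192]
rounded: [44, 133, 131]


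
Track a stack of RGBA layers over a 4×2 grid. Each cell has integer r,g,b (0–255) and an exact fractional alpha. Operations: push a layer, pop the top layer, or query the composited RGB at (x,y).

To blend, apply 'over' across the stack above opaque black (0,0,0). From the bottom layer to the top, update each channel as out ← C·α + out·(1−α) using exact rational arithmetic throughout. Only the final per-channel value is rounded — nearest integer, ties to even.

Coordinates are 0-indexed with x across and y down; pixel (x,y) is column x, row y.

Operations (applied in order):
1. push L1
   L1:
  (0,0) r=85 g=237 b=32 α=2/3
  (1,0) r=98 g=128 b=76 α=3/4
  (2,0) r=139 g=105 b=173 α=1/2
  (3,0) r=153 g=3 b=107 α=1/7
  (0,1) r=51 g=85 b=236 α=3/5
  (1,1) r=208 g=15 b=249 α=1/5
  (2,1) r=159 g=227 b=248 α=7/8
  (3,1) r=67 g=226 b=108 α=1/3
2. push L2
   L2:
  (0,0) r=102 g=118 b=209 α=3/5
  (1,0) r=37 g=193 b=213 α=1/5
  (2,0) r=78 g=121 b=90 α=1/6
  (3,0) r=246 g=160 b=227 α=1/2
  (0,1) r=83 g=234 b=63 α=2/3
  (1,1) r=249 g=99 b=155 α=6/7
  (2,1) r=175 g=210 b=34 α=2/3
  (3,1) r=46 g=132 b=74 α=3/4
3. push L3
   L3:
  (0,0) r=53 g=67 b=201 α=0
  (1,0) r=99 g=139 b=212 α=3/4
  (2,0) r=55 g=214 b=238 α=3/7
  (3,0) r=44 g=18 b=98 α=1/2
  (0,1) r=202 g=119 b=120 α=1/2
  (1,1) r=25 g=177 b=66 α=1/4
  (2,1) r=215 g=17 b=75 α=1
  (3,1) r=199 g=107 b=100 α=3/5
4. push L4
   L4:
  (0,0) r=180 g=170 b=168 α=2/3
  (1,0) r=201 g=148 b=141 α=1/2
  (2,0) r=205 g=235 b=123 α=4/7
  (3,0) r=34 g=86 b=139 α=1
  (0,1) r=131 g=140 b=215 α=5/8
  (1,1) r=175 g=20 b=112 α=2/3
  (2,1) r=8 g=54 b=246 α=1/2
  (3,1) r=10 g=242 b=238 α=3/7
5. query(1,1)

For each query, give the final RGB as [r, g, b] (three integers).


at x=1,y=1 over L1,L2,L3,L4:
after L1 α=1/5: [208/5, 3, 249/5]
after L2 α=6/7: [7678/35, 597/7, 4899/35]
after L3 α=1/4: [23909/140, 1515/14, 17007/140]
after L4 α=2/3: [24303/140, 2075/42, 48367/420]
rounded: [174, 49, 115]


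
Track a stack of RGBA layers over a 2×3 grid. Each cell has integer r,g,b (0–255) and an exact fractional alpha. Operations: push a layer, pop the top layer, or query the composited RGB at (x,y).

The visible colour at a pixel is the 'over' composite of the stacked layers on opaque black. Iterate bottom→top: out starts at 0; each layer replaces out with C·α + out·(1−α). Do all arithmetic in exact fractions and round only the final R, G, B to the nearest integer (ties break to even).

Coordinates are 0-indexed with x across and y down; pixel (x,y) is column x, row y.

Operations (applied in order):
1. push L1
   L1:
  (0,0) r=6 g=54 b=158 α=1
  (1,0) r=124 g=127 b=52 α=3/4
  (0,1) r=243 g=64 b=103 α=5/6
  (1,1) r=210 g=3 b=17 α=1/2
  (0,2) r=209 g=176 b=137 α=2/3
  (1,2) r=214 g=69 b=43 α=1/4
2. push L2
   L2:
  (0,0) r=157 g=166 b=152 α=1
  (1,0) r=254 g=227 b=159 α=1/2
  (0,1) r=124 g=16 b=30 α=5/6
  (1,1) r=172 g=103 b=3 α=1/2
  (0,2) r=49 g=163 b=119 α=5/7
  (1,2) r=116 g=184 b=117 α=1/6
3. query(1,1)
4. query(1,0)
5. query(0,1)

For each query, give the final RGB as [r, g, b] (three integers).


at x=1,y=1 over L1,L2:
+L1 (α=1/2) → [105, 3/2, 17/2]
+L2 (α=1/2) → [277/2, 209/4, 23/4]
→ [138, 52, 6]

(1,0) stack=L1,L2; from [0,0,0]:
L1 α=3/4: [93, 381/4, 39]
L2 α=1/2: [347/2, 1289/8, 99]
rounded: [174, 161, 99]

query (0,1) [L1,L2] — begin 0,0,0
+L1 (α=5/6) → [405/2, 160/3, 515/6]
+L2 (α=5/6) → [1645/12, 200/9, 1415/36]
rounded: [137, 22, 39]


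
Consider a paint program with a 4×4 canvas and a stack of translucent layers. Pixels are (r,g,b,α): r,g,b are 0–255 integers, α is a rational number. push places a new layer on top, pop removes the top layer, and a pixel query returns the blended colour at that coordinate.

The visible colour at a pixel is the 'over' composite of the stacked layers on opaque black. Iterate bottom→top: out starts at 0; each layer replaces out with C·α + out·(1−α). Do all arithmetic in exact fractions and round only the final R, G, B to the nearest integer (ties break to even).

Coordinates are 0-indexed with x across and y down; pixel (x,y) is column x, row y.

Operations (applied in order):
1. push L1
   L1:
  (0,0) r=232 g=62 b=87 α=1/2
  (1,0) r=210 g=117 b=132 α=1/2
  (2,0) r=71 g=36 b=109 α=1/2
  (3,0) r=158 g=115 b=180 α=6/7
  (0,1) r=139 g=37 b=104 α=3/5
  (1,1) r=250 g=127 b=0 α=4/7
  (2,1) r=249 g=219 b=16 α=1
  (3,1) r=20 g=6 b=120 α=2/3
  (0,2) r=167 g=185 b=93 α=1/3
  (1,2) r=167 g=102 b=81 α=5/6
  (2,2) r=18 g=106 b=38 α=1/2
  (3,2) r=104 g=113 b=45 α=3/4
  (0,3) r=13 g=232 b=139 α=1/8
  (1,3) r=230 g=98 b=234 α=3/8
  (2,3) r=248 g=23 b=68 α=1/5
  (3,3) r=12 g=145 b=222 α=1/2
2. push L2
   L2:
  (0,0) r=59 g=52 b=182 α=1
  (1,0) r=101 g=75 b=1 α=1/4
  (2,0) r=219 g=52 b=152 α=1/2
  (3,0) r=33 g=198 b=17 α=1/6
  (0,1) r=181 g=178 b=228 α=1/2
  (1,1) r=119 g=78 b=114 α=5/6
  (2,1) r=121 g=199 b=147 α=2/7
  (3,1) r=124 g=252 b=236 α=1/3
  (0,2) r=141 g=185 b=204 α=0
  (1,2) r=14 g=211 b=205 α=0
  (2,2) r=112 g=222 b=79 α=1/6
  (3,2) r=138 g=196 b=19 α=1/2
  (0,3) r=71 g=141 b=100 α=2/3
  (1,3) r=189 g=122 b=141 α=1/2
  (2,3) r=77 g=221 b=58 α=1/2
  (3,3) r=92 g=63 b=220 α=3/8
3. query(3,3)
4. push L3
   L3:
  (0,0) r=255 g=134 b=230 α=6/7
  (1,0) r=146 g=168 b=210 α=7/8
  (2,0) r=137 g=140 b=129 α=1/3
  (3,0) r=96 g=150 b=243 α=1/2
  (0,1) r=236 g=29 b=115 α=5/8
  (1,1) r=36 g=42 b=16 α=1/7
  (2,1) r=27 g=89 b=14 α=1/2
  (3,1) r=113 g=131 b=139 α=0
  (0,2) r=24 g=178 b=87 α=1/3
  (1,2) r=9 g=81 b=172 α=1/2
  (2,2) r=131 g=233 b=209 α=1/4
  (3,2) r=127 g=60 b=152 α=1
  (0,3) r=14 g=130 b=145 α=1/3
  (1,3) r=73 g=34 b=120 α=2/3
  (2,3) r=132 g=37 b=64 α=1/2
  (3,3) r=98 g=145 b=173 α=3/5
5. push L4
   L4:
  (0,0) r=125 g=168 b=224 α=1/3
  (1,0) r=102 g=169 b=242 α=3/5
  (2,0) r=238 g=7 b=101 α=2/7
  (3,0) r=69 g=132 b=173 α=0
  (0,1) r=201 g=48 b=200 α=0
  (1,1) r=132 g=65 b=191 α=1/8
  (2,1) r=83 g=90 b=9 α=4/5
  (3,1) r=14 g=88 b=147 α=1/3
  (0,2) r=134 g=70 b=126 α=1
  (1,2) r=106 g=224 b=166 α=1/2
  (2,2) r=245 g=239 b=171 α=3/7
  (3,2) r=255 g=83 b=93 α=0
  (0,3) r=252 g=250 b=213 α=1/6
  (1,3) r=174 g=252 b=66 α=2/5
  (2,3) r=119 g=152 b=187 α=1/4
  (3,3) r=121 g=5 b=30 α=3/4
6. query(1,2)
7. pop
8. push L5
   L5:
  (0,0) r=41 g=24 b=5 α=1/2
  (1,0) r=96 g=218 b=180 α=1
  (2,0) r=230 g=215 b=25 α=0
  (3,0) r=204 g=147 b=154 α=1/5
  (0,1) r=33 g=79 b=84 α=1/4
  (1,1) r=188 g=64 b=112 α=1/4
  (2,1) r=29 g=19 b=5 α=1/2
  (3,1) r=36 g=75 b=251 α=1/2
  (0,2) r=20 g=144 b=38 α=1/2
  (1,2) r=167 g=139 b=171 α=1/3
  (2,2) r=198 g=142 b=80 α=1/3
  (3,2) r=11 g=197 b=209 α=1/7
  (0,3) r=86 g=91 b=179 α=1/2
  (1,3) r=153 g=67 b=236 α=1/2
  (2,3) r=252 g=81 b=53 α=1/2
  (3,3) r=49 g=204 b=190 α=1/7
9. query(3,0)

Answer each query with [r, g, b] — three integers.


(3,3) stack=L1,L2; from [0,0,0]:
+L1 (α=1/2) → [6, 145/2, 111]
+L2 (α=3/8) → [153/4, 1103/16, 1215/8]
= [38, 69, 152]

(1,2) stack=L1,L2,L3,L4; from [0,0,0]:
+L1 (α=5/6) → [835/6, 85, 135/2]
+L2 (α=0) → [835/6, 85, 135/2]
+L3 (α=1/2) → [889/12, 83, 479/4]
+L4 (α=1/2) → [2161/24, 307/2, 1143/8]
= [90, 154, 143]

(3,0) stack=L1,L2,L3,L5; from [0,0,0]:
+L1 (α=6/7) → [948/7, 690/7, 1080/7]
+L2 (α=1/6) → [1657/14, 806/7, 5519/42]
+L3 (α=1/2) → [3001/28, 928/7, 15725/84]
+L5 (α=1/5) → [4429/35, 4741/35, 18959/105]
rounded: [127, 135, 181]


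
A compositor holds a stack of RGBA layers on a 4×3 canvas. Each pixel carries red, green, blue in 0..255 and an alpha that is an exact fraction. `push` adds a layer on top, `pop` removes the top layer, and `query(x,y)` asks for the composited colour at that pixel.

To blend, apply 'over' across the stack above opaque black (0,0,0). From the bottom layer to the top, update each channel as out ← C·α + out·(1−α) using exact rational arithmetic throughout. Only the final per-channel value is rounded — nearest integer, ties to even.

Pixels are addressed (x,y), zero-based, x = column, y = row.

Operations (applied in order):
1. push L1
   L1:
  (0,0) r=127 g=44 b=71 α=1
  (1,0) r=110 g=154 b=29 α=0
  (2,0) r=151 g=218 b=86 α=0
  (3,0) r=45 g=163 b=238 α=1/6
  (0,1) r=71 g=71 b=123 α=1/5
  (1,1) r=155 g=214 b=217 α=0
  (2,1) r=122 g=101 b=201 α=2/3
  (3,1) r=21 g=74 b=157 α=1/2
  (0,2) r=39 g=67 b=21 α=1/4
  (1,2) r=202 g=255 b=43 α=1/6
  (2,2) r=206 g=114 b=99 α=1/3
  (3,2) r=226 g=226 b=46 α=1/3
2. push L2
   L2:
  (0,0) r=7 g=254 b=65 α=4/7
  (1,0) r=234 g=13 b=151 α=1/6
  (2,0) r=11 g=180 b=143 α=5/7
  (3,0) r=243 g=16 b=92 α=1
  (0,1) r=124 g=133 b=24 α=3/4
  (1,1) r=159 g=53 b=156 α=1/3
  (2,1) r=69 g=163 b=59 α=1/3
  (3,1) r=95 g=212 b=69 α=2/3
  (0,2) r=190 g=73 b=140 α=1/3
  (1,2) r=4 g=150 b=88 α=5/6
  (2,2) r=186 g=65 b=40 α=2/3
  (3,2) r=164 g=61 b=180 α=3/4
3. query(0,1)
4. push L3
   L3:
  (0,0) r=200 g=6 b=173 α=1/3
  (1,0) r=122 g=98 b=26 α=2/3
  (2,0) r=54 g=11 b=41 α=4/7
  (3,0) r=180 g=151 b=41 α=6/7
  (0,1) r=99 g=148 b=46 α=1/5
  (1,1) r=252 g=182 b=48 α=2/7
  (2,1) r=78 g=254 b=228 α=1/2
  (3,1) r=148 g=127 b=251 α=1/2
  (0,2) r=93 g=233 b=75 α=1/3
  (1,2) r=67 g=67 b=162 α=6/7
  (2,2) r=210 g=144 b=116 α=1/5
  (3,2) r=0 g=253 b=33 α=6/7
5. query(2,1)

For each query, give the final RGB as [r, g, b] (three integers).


at x=0,y=1 over L1,L2:
after L1 α=1/5: [71/5, 71/5, 123/5]
after L2 α=3/4: [1931/20, 1033/10, 483/20]
rounded: [97, 103, 24]

query (2,1) [L1,L2,L3] — begin 0,0,0
L1 α=2/3: [244/3, 202/3, 134]
L2 α=1/3: [695/9, 893/9, 109]
L3 α=1/2: [1397/18, 3179/18, 337/2]
→ [78, 177, 168]


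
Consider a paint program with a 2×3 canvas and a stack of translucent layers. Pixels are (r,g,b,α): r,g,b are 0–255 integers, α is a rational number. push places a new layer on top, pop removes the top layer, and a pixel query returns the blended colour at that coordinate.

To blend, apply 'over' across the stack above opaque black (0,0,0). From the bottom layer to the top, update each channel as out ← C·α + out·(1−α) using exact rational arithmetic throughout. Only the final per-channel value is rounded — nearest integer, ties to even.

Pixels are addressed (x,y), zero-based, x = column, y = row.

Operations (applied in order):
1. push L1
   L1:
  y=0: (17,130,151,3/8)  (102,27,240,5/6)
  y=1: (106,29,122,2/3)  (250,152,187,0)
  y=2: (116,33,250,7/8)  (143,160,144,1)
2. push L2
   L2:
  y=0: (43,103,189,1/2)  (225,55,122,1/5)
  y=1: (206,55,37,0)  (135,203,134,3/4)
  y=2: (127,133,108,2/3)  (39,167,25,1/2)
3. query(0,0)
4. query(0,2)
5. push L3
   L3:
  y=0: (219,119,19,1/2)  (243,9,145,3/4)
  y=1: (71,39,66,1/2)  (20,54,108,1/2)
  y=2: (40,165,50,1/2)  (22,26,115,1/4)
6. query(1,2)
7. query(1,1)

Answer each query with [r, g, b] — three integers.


at x=0,y=0 over L1,L2:
after L1 α=3/8: [51/8, 195/4, 453/8]
after L2 α=1/2: [395/16, 607/8, 1965/16]
→ [25, 76, 123]

query (0,2) [L1,L2] — begin 0,0,0
L1 α=7/8: [203/2, 231/8, 875/4]
L2 α=2/3: [237/2, 2359/24, 1739/12]
= [118, 98, 145]

query (1,2) [L1,L2,L3] — begin 0,0,0
L1 α=1: [143, 160, 144]
L2 α=1/2: [91, 327/2, 169/2]
L3 α=1/4: [295/4, 1033/8, 737/8]
= [74, 129, 92]

query (1,1) [L1,L2,L3] — begin 0,0,0
+L1 (α=0) → [0, 0, 0]
+L2 (α=3/4) → [405/4, 609/4, 201/2]
+L3 (α=1/2) → [485/8, 825/8, 417/4]
rounded: [61, 103, 104]


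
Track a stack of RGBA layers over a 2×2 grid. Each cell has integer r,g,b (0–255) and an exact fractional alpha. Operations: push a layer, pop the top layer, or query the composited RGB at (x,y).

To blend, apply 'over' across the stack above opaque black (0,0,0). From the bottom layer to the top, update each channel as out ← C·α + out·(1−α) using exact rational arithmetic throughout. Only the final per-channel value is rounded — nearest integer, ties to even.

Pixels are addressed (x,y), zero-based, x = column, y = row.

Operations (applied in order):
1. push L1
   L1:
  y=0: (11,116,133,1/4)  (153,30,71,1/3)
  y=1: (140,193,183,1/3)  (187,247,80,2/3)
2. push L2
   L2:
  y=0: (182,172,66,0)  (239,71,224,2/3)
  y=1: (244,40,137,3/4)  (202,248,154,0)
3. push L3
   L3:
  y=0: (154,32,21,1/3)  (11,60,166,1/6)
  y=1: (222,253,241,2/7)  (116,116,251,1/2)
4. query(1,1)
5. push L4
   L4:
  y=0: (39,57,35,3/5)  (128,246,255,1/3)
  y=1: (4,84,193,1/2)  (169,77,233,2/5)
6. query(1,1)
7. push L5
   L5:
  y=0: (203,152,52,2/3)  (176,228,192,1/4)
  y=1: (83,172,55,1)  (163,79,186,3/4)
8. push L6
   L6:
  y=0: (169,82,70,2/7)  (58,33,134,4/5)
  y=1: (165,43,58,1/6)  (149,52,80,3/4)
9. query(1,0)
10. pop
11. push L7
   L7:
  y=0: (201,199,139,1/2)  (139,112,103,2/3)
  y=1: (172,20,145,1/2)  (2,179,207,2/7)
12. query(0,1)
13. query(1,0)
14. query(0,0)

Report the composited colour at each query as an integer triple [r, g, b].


(1,1) stack=L1,L2,L3; from [0,0,0]:
+L1 (α=2/3) → [374/3, 494/3, 160/3]
+L2 (α=0) → [374/3, 494/3, 160/3]
+L3 (α=1/2) → [361/3, 421/3, 913/6]
rounded: [120, 140, 152]

at x=1,y=1 over L1,L2,L3,L4:
L1 α=2/3: [374/3, 494/3, 160/3]
L2 α=0: [374/3, 494/3, 160/3]
L3 α=1/2: [361/3, 421/3, 913/6]
L4 α=2/5: [699/5, 115, 369/2]
rounded: [140, 115, 184]

(1,0) stack=L1,L2,L3,L4,L5,L6; from [0,0,0]:
after L1 α=1/3: [51, 10, 71/3]
after L2 α=2/3: [529/3, 152/3, 1415/9]
after L3 α=1/6: [1339/9, 470/9, 8569/54]
after L4 α=1/3: [3830/27, 3154/27, 15454/81]
after L5 α=1/4: [2707/18, 2603/18, 10319/54]
after L6 α=4/5: [6883/90, 4979/90, 39263/270]
→ [76, 55, 145]

at x=0,y=1 over L1,L2,L3,L4,L5,L7:
+L1 (α=1/3) → [140/3, 193/3, 61]
+L2 (α=3/4) → [584/3, 553/12, 118]
+L3 (α=2/7) → [4252/21, 8837/84, 1072/7]
+L4 (α=1/2) → [2168/21, 15893/168, 2423/14]
+L5 (α=1) → [83, 172, 55]
+L7 (α=1/2) → [255/2, 96, 100]
→ [128, 96, 100]

query (1,0) [L1,L2,L3,L4,L5,L7] — begin 0,0,0
+L1 (α=1/3) → [51, 10, 71/3]
+L2 (α=2/3) → [529/3, 152/3, 1415/9]
+L3 (α=1/6) → [1339/9, 470/9, 8569/54]
+L4 (α=1/3) → [3830/27, 3154/27, 15454/81]
+L5 (α=1/4) → [2707/18, 2603/18, 10319/54]
+L7 (α=2/3) → [7711/54, 6635/54, 21443/162]
→ [143, 123, 132]

query (0,0) [L1,L2,L3,L4,L5,L7] — begin 0,0,0
L1 α=1/4: [11/4, 29, 133/4]
L2 α=0: [11/4, 29, 133/4]
L3 α=1/3: [319/6, 30, 175/6]
L4 α=3/5: [134/3, 231/5, 98/3]
L5 α=2/3: [1352/9, 1751/15, 410/9]
L7 α=1/2: [3161/18, 2368/15, 1661/18]
→ [176, 158, 92]


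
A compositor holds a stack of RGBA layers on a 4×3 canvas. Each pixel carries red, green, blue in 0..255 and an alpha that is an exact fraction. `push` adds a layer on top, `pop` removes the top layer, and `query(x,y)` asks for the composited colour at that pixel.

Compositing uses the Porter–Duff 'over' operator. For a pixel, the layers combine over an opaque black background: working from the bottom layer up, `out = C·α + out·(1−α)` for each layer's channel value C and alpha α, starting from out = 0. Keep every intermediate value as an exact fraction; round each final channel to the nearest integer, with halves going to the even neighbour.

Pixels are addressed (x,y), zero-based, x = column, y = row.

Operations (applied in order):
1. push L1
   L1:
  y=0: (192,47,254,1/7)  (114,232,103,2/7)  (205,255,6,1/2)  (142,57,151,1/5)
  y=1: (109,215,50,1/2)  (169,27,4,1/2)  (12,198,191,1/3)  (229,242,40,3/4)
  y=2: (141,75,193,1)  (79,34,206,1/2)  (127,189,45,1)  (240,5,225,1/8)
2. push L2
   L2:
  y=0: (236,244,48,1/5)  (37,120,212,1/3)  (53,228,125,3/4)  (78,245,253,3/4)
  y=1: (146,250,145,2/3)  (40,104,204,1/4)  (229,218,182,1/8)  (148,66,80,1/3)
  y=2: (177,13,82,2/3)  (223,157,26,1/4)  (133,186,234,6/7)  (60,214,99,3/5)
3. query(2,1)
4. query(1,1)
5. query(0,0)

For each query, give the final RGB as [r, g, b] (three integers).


at x=2,y=1 over L1,L2:
L1 α=1/3: [4, 66, 191/3]
L2 α=1/8: [257/8, 85, 1883/24]
rounded: [32, 85, 78]

query (1,1) [L1,L2] — begin 0,0,0
+L1 (α=1/2) → [169/2, 27/2, 2]
+L2 (α=1/4) → [587/8, 289/8, 105/2]
= [73, 36, 52]

at x=0,y=0 over L1,L2:
L1 α=1/7: [192/7, 47/7, 254/7]
L2 α=1/5: [484/7, 1896/35, 1352/35]
rounded: [69, 54, 39]


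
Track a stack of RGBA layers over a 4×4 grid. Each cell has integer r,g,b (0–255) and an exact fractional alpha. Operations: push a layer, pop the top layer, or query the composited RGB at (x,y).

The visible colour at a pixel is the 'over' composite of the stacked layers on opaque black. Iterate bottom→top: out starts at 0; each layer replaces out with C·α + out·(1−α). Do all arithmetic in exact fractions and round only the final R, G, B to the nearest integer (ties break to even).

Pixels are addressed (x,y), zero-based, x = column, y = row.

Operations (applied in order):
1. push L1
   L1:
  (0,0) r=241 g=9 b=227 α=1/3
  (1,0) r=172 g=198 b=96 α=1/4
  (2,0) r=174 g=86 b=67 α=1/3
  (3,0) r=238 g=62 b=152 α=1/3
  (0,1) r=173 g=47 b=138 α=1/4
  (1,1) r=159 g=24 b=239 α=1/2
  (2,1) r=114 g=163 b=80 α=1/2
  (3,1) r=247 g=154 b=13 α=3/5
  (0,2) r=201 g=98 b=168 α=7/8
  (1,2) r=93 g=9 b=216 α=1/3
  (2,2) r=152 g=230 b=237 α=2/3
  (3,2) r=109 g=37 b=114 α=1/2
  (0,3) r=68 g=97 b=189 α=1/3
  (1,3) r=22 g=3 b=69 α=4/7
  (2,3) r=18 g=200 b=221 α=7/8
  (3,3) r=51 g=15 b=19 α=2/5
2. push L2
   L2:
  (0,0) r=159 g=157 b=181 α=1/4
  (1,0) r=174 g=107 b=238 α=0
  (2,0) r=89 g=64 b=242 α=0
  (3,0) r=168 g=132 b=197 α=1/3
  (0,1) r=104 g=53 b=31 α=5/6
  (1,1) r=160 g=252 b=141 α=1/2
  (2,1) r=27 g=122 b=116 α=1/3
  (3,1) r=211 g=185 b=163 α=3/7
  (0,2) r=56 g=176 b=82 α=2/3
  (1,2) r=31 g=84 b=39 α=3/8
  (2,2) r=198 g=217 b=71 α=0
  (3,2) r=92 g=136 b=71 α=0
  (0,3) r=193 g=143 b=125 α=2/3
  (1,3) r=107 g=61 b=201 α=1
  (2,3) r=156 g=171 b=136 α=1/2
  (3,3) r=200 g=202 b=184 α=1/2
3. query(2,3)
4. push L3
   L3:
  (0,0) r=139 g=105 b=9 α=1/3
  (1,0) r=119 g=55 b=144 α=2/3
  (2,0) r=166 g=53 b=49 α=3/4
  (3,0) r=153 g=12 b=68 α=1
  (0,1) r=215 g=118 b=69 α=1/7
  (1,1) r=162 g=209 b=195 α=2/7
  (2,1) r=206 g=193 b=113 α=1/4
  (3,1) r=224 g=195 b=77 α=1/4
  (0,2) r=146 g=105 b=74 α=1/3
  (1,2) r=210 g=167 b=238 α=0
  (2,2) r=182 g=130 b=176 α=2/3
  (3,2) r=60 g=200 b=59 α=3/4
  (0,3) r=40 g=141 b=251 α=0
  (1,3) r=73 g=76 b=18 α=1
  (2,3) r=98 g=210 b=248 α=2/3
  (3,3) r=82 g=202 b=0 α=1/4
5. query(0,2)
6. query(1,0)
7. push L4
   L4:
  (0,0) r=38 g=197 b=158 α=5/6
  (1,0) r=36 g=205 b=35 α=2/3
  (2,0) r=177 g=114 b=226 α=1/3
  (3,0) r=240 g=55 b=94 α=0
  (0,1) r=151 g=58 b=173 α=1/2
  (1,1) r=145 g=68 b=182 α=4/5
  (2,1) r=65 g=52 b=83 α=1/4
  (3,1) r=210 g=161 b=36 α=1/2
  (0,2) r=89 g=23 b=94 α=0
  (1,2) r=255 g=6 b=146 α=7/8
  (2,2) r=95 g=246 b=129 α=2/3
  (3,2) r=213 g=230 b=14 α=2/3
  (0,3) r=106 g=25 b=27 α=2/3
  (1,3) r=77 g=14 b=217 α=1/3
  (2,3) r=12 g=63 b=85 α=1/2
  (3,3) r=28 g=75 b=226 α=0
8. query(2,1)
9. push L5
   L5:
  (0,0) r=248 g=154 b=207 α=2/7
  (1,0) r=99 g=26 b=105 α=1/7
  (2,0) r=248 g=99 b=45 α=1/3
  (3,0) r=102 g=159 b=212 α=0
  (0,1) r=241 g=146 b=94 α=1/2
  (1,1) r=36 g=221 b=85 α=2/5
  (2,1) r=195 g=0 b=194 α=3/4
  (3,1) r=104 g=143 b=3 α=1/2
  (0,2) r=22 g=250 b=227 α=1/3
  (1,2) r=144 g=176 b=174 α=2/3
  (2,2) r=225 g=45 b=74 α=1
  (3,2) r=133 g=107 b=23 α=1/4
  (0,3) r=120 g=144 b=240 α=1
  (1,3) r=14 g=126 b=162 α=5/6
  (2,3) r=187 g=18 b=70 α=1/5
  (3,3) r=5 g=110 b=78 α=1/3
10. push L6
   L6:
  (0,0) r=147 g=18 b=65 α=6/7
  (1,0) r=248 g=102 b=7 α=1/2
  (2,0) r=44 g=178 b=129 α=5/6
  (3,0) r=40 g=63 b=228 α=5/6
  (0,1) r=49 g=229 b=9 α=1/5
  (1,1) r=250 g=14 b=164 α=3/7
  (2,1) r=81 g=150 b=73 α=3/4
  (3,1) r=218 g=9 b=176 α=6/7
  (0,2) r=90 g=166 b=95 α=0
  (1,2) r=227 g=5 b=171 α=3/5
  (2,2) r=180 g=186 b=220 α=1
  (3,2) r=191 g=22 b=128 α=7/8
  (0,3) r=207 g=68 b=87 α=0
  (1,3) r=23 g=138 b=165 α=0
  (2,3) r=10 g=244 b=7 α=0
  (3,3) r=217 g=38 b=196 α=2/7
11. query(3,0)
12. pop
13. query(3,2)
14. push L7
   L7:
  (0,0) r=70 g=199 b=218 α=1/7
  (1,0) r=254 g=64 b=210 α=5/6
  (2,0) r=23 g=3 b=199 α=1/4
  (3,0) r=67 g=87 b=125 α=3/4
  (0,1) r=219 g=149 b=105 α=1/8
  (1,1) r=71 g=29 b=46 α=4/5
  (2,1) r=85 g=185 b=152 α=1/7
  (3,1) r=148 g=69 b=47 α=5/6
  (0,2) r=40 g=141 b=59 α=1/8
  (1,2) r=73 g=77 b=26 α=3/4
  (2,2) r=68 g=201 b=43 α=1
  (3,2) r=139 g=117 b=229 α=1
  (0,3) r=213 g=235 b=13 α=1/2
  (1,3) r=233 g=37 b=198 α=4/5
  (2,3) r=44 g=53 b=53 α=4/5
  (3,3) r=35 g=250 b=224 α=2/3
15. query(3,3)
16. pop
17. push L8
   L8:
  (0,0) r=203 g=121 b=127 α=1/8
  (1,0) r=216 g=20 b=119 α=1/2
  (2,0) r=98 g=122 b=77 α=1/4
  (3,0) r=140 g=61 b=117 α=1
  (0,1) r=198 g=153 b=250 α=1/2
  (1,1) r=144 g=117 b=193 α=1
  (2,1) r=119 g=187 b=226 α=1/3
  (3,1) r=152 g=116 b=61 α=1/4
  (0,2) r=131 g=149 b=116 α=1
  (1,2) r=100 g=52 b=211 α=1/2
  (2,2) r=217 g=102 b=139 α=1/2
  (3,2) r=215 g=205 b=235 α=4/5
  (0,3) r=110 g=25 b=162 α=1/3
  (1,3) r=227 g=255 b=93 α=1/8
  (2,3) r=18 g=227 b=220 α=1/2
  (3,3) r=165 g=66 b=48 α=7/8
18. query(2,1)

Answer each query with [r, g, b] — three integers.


(2,3) stack=L1,L2; from [0,0,0]:
after L1 α=7/8: [63/4, 175, 1547/8]
after L2 α=1/2: [687/8, 173, 2635/16]
rounded: [86, 173, 165]

at x=0,y=2 over L1,L2,L3:
+L1 (α=7/8) → [1407/8, 343/4, 147]
+L2 (α=2/3) → [2303/24, 1751/12, 311/3]
+L3 (α=1/3) → [4055/36, 2381/18, 844/9]
rounded: [113, 132, 94]

query (1,0) [L1,L2,L3] — begin 0,0,0
L1 α=1/4: [43, 99/2, 24]
L2 α=0: [43, 99/2, 24]
L3 α=2/3: [281/3, 319/6, 104]
rounded: [94, 53, 104]

at x=2,y=1 over L1,L2,L3,L4:
L1 α=1/2: [57, 163/2, 40]
L2 α=1/3: [47, 95, 196/3]
L3 α=1/4: [347/4, 239/2, 309/4]
L4 α=1/4: [1301/16, 821/8, 1259/16]
→ [81, 103, 79]

at x=3,y=0 over L1,L2,L3,L4,L5,L6:
after L1 α=1/3: [238/3, 62/3, 152/3]
after L2 α=1/3: [980/9, 520/9, 895/9]
after L3 α=1: [153, 12, 68]
after L4 α=0: [153, 12, 68]
after L5 α=0: [153, 12, 68]
after L6 α=5/6: [353/6, 109/2, 604/3]
→ [59, 54, 201]

(3,2) stack=L1,L2,L3,L4,L5; from [0,0,0]:
+L1 (α=1/2) → [109/2, 37/2, 57]
+L2 (α=0) → [109/2, 37/2, 57]
+L3 (α=3/4) → [469/8, 1237/8, 117/2]
+L4 (α=2/3) → [3877/24, 1639/8, 173/6]
+L5 (α=1/4) → [4941/32, 5773/32, 219/8]
→ [154, 180, 27]

query (3,3) [L1,L2,L3,L4,L5,L7] — begin 0,0,0
after L1 α=2/5: [102/5, 6, 38/5]
after L2 α=1/2: [551/5, 104, 479/5]
after L3 α=1/4: [2063/20, 257/2, 1437/20]
after L4 α=0: [2063/20, 257/2, 1437/20]
after L5 α=1/3: [2113/30, 367/3, 739/10]
after L7 α=2/3: [4213/90, 1867/9, 5219/30]
→ [47, 207, 174]

at x=2,y=1 over L1,L2,L3,L4,L5,L8:
+L1 (α=1/2) → [57, 163/2, 40]
+L2 (α=1/3) → [47, 95, 196/3]
+L3 (α=1/4) → [347/4, 239/2, 309/4]
+L4 (α=1/4) → [1301/16, 821/8, 1259/16]
+L5 (α=3/4) → [10661/64, 821/32, 10571/64]
+L8 (α=1/3) → [4823/32, 1271/16, 17803/96]
→ [151, 79, 185]
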